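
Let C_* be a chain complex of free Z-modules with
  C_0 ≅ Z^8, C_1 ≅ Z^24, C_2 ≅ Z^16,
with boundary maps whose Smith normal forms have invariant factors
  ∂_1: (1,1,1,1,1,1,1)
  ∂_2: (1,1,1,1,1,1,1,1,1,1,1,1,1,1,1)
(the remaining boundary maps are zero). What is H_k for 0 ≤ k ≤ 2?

H_0 ≅ Z,  H_1 ≅ Z^2,  H_2 ≅ Z.

H_0: b_0 = 8 − 0 − 7 = 1; torsion from ∂_1 factors > 1: none. So H_0 ≅ Z.
H_1: b_1 = 24 − 7 − 15 = 2; torsion from ∂_2 factors > 1: none. So H_1 ≅ Z^2.
H_2: b_2 = 16 − 15 − 0 = 1; torsion from ∂_3 factors > 1: none. So H_2 ≅ Z.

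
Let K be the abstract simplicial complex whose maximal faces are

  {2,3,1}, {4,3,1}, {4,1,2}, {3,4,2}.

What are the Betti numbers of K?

Order the vertices as 1 < 2 < 3 < 4. Listing each simplex with vertices in this order, K has dimension 2 with simplices:

  0-simplices (4): [1], [2], [3], [4]
  1-simplices (6): [1,2], [1,3], [1,4], [2,3], [2,4], [3,4]
  2-simplices (4): [1,2,3], [1,2,4], [1,3,4], [2,3,4]

so the chain groups are C_0 ≅ Z^4, C_1 ≅ Z^6, C_2 ≅ Z^4.

Boundary ∂_1: C_1 → C_0 maps an edge to its endpoints' difference, ∂[p,q] = q − p.
As a 4×6 matrix over Z this has rank 3, with invariant factors (1,1,1).

Boundary ∂_2: C_2 → C_1 maps a triangle to the signed sum of its edges. For instance
  ∂[2,3,4] = [3,4] − [2,4] + [2,3],
  ∂[1,2,4] = [2,4] − [1,4] + [1,2].
As a 6×4 matrix over Z this has rank 3, with invariant factors (1,1,1).

Reading off H_k = ker ∂_k / im ∂_{k+1}:

  H_0: rank C_0 − rank ∂_1 = 4 − 3 = 1, and the invariant factors of ∂_1 are all 1, so H_0 = Z.
  H_1: rank ker ∂_1 − rank ∂_2 = (6 − 3) − 3 = 0, and the invariant factors of ∂_2 are all 1, so H_1 = 0.
  H_2: rank ker ∂_2 − rank ∂_3 = (4 − 3) − 0 = 1, and there is no ∂_3, so H_2 = Z.

Hence the Betti numbers are b_0 = 1, b_1 = 0, b_2 = 1.

b_0 = 1, b_1 = 0, b_2 = 1.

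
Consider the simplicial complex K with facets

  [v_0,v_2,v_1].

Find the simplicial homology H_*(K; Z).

H_0 ≅ Z,  H_1 = 0,  H_2 = 0.

Order the vertices as v_0 < v_1 < v_2. Listing each simplex with vertices in this order, K has dimension 2 with simplices:

  0-simplices (3): [v_0], [v_1], [v_2]
  1-simplices (3): [v_0,v_1], [v_0,v_2], [v_1,v_2]
  2-simplices (1): [v_0,v_1,v_2]

giving chain groups C_0 ≅ Z^3, C_1 ≅ Z^3, C_2 ≅ Z^1.

The boundary map ∂_1: C_1 → C_0 is given by ∂[p,q] = [q] − [p].
This gives a 3×3 integer matrix of rank 2; reducing to Smith normal form yields diagonal entries (1,1).

Boundary ∂_2: C_2 → C_1 acts by ∂[p,q,r] = [q,r] − [p,r] + [p,q]. For instance
  ∂[v_0,v_1,v_2] = [v_1,v_2] − [v_0,v_2] + [v_0,v_1].
This gives a 3×1 integer matrix of rank 1; reducing to Smith normal form yields diagonal entries (1).

Computing H_k = (kernel of ∂_k) / (image of ∂_{k+1}):

  H_0: rank C_0 − rank ∂_1 = 3 − 2 = 1, and the invariant factors of ∂_1 are all 1, so H_0 = Z.
  H_1: rank ker ∂_1 − rank ∂_2 = (3 − 2) − 1 = 0, and the invariant factors of ∂_2 are all 1, so H_1 = 0.
  H_2: rank ker ∂_2 − rank ∂_3 = (1 − 1) − 0 = 0, and there is no ∂_3, so H_2 = 0.

(K is a triangulation of the 2-simplex.)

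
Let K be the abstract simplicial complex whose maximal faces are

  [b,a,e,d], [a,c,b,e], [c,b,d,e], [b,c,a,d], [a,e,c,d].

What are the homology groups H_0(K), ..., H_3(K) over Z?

Order the vertices as a < b < c < d < e. Listing each simplex with vertices in this order, K has dimension 3 with simplices:

  0-simplices (5): a, b, c, d, e
  1-simplices (10): ab, ac, ad, ae, bc, bd, be, cd, ce, de
  2-simplices (10): abc, abd, abe, acd, ace, ade, bcd, bce, bde, cde
  3-simplices (5): abcd, abce, abde, acde, bcde

giving chain groups C_0 ≅ Z^5, C_1 ≅ Z^10, C_2 ≅ Z^10, C_3 ≅ Z^5.

Boundary ∂_1: C_1 → C_0 is given by ∂[p,q] = [q] − [p]. For instance
  ∂ad = d − a.
As a 5×10 matrix over Z this has rank 4, with invariant factors (1,1,1,1).

∂_2: C_2 → C_1 maps a triangle to the signed sum of its edges. For instance
  ∂abd = bd − ad + ab,
  ∂bcd = cd − bd + bc.
This gives a 10×10 integer matrix of rank 6; reducing to Smith normal form yields diagonal entries (1,1,1,1,1,1).

Boundary ∂_3: C_3 → C_2 sends each 3-simplex σ to the alternating sum Σ_i (−1)^i (σ with its i-th vertex removed). For instance
  ∂abcd = bcd − acd + abd − abc,
  ∂abde = bde − ade + abe − abd.
The resulting 10×5 matrix has rank 4, and its Smith normal form has invariant factors (1,1,1,1).

From H_k ≅ ker(∂_k) / im(∂_{k+1}) we obtain:

  H_0: rank C_0 − rank ∂_1 = 5 − 4 = 1, and the invariant factors of ∂_1 are all 1, so H_0 = Z.
  H_1: rank ker ∂_1 − rank ∂_2 = (10 − 4) − 6 = 0, and the invariant factors of ∂_2 are all 1, so H_1 = 0.
  H_2: rank ker ∂_2 − rank ∂_3 = (10 − 6) − 4 = 0, and the invariant factors of ∂_3 are all 1, so H_2 = 0.
  H_3: rank ker ∂_3 − rank ∂_4 = (5 − 4) − 0 = 1, and there is no ∂_4, so H_3 = Z.

(K is a triangulation of the 3-sphere S^3.)

H_0 = Z,  H_1 = 0,  H_2 = 0,  H_3 = Z.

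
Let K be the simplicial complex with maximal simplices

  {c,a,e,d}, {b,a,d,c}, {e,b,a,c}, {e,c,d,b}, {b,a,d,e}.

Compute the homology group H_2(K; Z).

H_2 ≅ 0.

We work with the vertex ordering a < b < c < d < e. The simplices of K, each written with vertices in increasing order, are:

  0-simplices (5): a, b, c, d, e
  1-simplices (10): ab, ac, ad, ae, bc, bd, be, cd, ce, de
  2-simplices (10): abc, abd, abe, acd, ace, ade, bcd, bce, bde, cde
  3-simplices (5): abcd, abce, abde, acde, bcde

Hence C_0 ≅ Z^5, C_1 ≅ Z^10, C_2 ≅ Z^10, C_3 ≅ Z^5.

∂_1: C_1 → C_0 maps an edge to its endpoints' difference, ∂[p,q] = q − p.
The 5×10 boundary matrix has rank 4 and Smith normal form diag(1,1,1,1).

Boundary ∂_2: C_2 → C_1 maps a triangle to the signed sum of its edges. For instance
  ∂ace = ce − ae + ac,
  ∂bde = de − be + bd.
This gives a 10×10 integer matrix of rank 6; reducing to Smith normal form yields diagonal entries (1,1,1,1,1,1).

The boundary map ∂_3: C_3 → C_2 sends each 3-simplex σ to the alternating sum Σ_i (−1)^i (σ with its i-th vertex removed). For instance
  ∂abce = bce − ace + abe − abc,
  ∂abcd = bcd − acd + abd − abc.
As a 10×5 matrix over Z this has rank 4, with invariant factors (1,1,1,1).

From H_k ≅ ker(∂_k) / im(∂_{k+1}) we obtain:

  H_2: rank ker ∂_2 − rank ∂_3 = (10 − 6) − 4 = 0, and the invariant factors of ∂_3 are all 1, so H_2 ≅ 0.

(K is a triangulation of the 3-sphere S^3.)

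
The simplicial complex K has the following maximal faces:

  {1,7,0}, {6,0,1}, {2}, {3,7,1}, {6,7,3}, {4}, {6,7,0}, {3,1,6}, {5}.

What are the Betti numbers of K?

Order the vertices as 0 < 1 < 2 < 3 < 4 < 5 < 6 < 7. Listing each simplex with vertices in this order, K has dimension 2 with simplices:

  0-simplices (8): [0], [1], [2], [3], [4], [5], [6], [7]
  1-simplices (9): [0,1], [0,6], [0,7], [1,3], [1,6], [1,7], [3,6], [3,7], [6,7]
  2-simplices (6): [0,1,6], [0,1,7], [0,6,7], [1,3,6], [1,3,7], [3,6,7]

Hence C_0 ≅ Z^8, C_1 ≅ Z^9, C_2 ≅ Z^6.

Boundary ∂_1: C_1 → C_0 sends each edge [p,q] (with p < q) to q − p. For instance
  ∂[1,3] = [3] − [1].
The resulting 8×9 matrix has rank 4, and its Smith normal form has invariant factors (1,1,1,1).

The boundary map ∂_2: C_2 → C_1 sends each 2-simplex [p,q,r] to [q,r] − [p,r] + [p,q]. For instance
  ∂[0,6,7] = [6,7] − [0,7] + [0,6],
  ∂[0,1,6] = [1,6] − [0,6] + [0,1].
This gives a 9×6 integer matrix of rank 5; reducing to Smith normal form yields diagonal entries (1,1,1,1,1).

From H_k ≅ ker(∂_k) / im(∂_{k+1}) we obtain:

  H_0: rank C_0 − rank ∂_1 = 8 − 4 = 4, and the invariant factors of ∂_1 are all 1, so H_0 ≅ Z^4.
  H_1: rank ker ∂_1 − rank ∂_2 = (9 − 4) − 5 = 0, and the invariant factors of ∂_2 are all 1, so H_1 ≅ 0.
  H_2: rank ker ∂_2 − rank ∂_3 = (6 − 5) − 0 = 1, and there is no ∂_3, so H_2 ≅ Z.

As a check, the Euler characteristic is 8 − 9 + 6 = 5, which agrees with 4 − 0 + 1 = 5.
(K is a triangulation of the disjoint union of the 2-sphere S^2 and a set of 3 points.)

Hence the Betti numbers are b_0 = 4, b_1 = 0, b_2 = 1.

b_0 = 4, b_1 = 0, b_2 = 1.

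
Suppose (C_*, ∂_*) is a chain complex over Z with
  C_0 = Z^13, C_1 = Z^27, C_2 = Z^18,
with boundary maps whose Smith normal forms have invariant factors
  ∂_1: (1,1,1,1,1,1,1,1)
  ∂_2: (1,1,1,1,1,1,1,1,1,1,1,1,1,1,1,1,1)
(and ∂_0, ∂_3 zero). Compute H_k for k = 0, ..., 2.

H_0 = Z^5,  H_1 = Z^2,  H_2 = Z.

H_0: b_0 = 13 − 0 − 8 = 5; torsion from ∂_1 factors > 1: none. So H_0 = Z^5.
H_1: b_1 = 27 − 8 − 17 = 2; torsion from ∂_2 factors > 1: none. So H_1 = Z^2.
H_2: b_2 = 18 − 17 − 0 = 1; torsion from ∂_3 factors > 1: none. So H_2 = Z.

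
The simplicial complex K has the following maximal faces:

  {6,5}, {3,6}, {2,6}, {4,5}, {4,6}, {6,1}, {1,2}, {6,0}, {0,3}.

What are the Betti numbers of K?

b_0 = 1, b_1 = 3.

Fix the vertex order 0 < 1 < 2 < 3 < 4 < 5 < 6 and write every simplex with vertices in increasing order. Then dim K = 1 and the simplices of K are:

  0-simplices (7): [0], [1], [2], [3], [4], [5], [6]
  1-simplices (9): [0,3], [0,6], [1,2], [1,6], [2,6], [3,6], [4,5], [4,6], [5,6]

Hence C_0 ≅ Z^7, C_1 ≅ Z^9.

The boundary map ∂_1: C_1 → C_0 maps an edge to its endpoints' difference, ∂[p,q] = q − p.
As a 7×9 matrix over Z this has rank 6, with invariant factors (1,1,1,1,1,1).

Computing H_k = (kernel of ∂_k) / (image of ∂_{k+1}):

  H_0: rank C_0 − rank ∂_1 = 7 − 6 = 1, and the invariant factors of ∂_1 are all 1, so H_0 ≅ Z.
  H_1: rank ker ∂_1 − rank ∂_2 = (9 − 6) − 0 = 3, and there is no ∂_2, so H_1 ≅ Z^3.

As a check, the Euler characteristic is 7 − 9 = -2, which agrees with 1 − 3 = -2.

Hence the Betti numbers are b_0 = 1, b_1 = 3.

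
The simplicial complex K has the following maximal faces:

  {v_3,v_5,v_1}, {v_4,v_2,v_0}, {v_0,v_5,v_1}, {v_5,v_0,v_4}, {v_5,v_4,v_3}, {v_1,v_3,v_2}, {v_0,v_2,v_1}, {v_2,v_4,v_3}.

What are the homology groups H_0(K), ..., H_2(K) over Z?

Order the vertices as v_0 < v_1 < v_2 < v_3 < v_4 < v_5. Listing each simplex with vertices in this order, K has dimension 2 with simplices:

  0-simplices (6): [v_0], [v_1], [v_2], [v_3], [v_4], [v_5]
  1-simplices (12): [v_0,v_1], [v_0,v_2], [v_0,v_4], [v_0,v_5], [v_1,v_2], [v_1,v_3], [v_1,v_5], [v_2,v_3], [v_2,v_4], [v_3,v_4], [v_3,v_5], [v_4,v_5]
  2-simplices (8): [v_0,v_1,v_2], [v_0,v_1,v_5], [v_0,v_2,v_4], [v_0,v_4,v_5], [v_1,v_2,v_3], [v_1,v_3,v_5], [v_2,v_3,v_4], [v_3,v_4,v_5]

so the chain groups are C_0 ≅ Z^6, C_1 ≅ Z^12, C_2 ≅ Z^8.

∂_1: C_1 → C_0 is given by ∂[p,q] = [q] − [p]. For instance
  ∂[v_4,v_5] = [v_5] − [v_4].
This gives a 6×12 integer matrix of rank 5; reducing to Smith normal form yields diagonal entries (1,1,1,1,1).

Boundary ∂_2: C_2 → C_1 acts by ∂[p,q,r] = [q,r] − [p,r] + [p,q]. For instance
  ∂[v_0,v_2,v_4] = [v_2,v_4] − [v_0,v_4] + [v_0,v_2],
  ∂[v_0,v_1,v_5] = [v_1,v_5] − [v_0,v_5] + [v_0,v_1].
This gives a 12×8 integer matrix of rank 7; reducing to Smith normal form yields diagonal entries (1,1,1,1,1,1,1).

Reading off H_k = ker ∂_k / im ∂_{k+1}:

  H_0: rank C_0 − rank ∂_1 = 6 − 5 = 1, and the invariant factors of ∂_1 are all 1, so H_0 ≅ Z.
  H_1: rank ker ∂_1 − rank ∂_2 = (12 − 5) − 7 = 0, and the invariant factors of ∂_2 are all 1, so H_1 ≅ 0.
  H_2: rank ker ∂_2 − rank ∂_3 = (8 − 7) − 0 = 1, and there is no ∂_3, so H_2 ≅ Z.

As a check, the Euler characteristic is 6 − 12 + 8 = 2, which agrees with 1 − 0 + 1 = 2.

H_0 = Z,  H_1 = 0,  H_2 = Z.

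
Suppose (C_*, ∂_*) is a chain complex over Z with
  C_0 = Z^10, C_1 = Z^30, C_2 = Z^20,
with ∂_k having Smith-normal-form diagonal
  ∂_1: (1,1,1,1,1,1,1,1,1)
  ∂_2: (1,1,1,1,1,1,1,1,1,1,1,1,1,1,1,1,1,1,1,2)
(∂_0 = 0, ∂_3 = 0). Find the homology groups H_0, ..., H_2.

H_0: b_0 = 10 − 0 − 9 = 1; torsion from ∂_1 factors > 1: none. So H_0 = Z.
H_1: b_1 = 30 − 9 − 20 = 1; torsion from ∂_2 factors > 1: [2]. So H_1 = Z × Z/2.
H_2: b_2 = 20 − 20 − 0 = 0; torsion from ∂_3 factors > 1: none. So H_2 = 0.

H_0 = Z,  H_1 = Z × Z/2,  H_2 = 0.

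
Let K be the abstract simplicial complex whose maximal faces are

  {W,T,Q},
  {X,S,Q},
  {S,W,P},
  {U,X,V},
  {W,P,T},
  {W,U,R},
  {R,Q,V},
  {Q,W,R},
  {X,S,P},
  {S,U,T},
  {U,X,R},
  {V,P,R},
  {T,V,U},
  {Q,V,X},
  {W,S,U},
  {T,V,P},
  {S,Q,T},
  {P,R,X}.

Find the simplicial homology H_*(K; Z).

Take the total order P < Q < R < S < T < U < V < W < X on the vertex set. Then K (dimension 2) consists of the simplices:

  0-simplices (9): P, Q, R, S, T, U, V, W, X
  1-simplices (27): PR, PS, PT, PV, PW, PX, QR, QS, QT, QV, QW, QX, RU, RV, RW, RX, ST, SU, SW, SX, TU, TV, TW, UV, UW, UX, VX
  2-simplices (18): PRV, PRX, PSW, PSX, PTV, PTW, QRV, QRW, QST, QSX, QTW, QVX, RUW, RUX, STU, SUW, TUV, UVX

giving chain groups C_0 ≅ Z^9, C_1 ≅ Z^27, C_2 ≅ Z^18.

The boundary map ∂_1: C_1 → C_0 sends each edge [p,q] (with p < q) to q − p. For instance
  ∂SW = W − S.
The 9×27 boundary matrix has rank 8 and Smith normal form diag(1,1,1,1,1,1,1,1).

∂_2: C_2 → C_1 maps a triangle to the signed sum of its edges. For instance
  ∂PRX = RX − PX + PR,
  ∂PSW = SW − PW + PS.
As a 27×18 matrix over Z this has rank 18, with invariant factors (1,1,1,1,1,1,1,1,1,1,1,1,1,1,1,1,1,2).

From H_k ≅ ker(∂_k) / im(∂_{k+1}) we obtain:

  H_0: rank C_0 − rank ∂_1 = 9 − 8 = 1, and the invariant factors of ∂_1 are all 1, so H_0 ≅ Z.
  H_1: rank ker ∂_1 − rank ∂_2 = (27 − 8) − 18 = 1, and ∂_2 has invariant factor 2 > 1, so H_1 ≅ Z ⊕ Z_2.
  H_2: rank ker ∂_2 − rank ∂_3 = (18 − 18) − 0 = 0, and there is no ∂_3, so H_2 ≅ 0.

As a check, the Euler characteristic is 9 − 27 + 18 = 0, which agrees with 1 − 1 + 0 = 0.
(K is a triangulation of the Klein bottle.)

H_0 ≅ Z,  H_1 ≅ Z ⊕ Z_2,  H_2 = 0.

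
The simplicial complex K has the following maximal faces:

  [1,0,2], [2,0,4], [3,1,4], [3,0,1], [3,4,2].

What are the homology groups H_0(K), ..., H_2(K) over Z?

Order the vertices as 0 < 1 < 2 < 3 < 4. Listing each simplex with vertices in this order, K has dimension 2 with simplices:

  0-simplices (5): [0], [1], [2], [3], [4]
  1-simplices (10): [0,1], [0,2], [0,3], [0,4], [1,2], [1,3], [1,4], [2,3], [2,4], [3,4]
  2-simplices (5): [0,1,2], [0,1,3], [0,2,4], [1,3,4], [2,3,4]

giving chain groups C_0 ≅ Z^5, C_1 ≅ Z^10, C_2 ≅ Z^5.

∂_1: C_1 → C_0 is given by ∂[p,q] = [q] − [p]. For instance
  ∂[0,4] = [4] − [0].
This gives a 5×10 integer matrix of rank 4; reducing to Smith normal form yields diagonal entries (1,1,1,1).

Boundary ∂_2: C_2 → C_1 sends each 2-simplex [p,q,r] to [q,r] − [p,r] + [p,q]. For instance
  ∂[1,3,4] = [3,4] − [1,4] + [1,3],
  ∂[2,3,4] = [3,4] − [2,4] + [2,3].
This gives a 10×5 integer matrix of rank 5; reducing to Smith normal form yields diagonal entries (1,1,1,1,1).

Now H_k = ker ∂_k / im ∂_{k+1}, so:

  H_0: rank C_0 − rank ∂_1 = 5 − 4 = 1, and the invariant factors of ∂_1 are all 1, so H_0 = Z.
  H_1: rank ker ∂_1 − rank ∂_2 = (10 − 4) − 5 = 1, and the invariant factors of ∂_2 are all 1, so H_1 = Z.
  H_2: rank ker ∂_2 − rank ∂_3 = (5 − 5) − 0 = 0, and there is no ∂_3, so H_2 = 0.

H_0 ≅ Z,  H_1 ≅ Z,  H_2 = 0.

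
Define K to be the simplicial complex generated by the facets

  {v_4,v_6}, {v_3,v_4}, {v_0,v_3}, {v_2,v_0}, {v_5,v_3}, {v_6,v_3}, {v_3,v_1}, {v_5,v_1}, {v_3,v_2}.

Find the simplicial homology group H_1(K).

Order the vertices as v_0 < v_1 < v_2 < v_3 < v_4 < v_5 < v_6. Listing each simplex with vertices in this order, K has dimension 1 with simplices:

  0-simplices (7): [v_0], [v_1], [v_2], [v_3], [v_4], [v_5], [v_6]
  1-simplices (9): [v_0,v_2], [v_0,v_3], [v_1,v_3], [v_1,v_5], [v_2,v_3], [v_3,v_4], [v_3,v_5], [v_3,v_6], [v_4,v_6]

so the chain groups are C_0 ≅ Z^7, C_1 ≅ Z^9.

Boundary ∂_1: C_1 → C_0 is given by ∂[p,q] = [q] − [p]. For instance
  ∂[v_1,v_3] = [v_3] − [v_1].
As a 7×9 matrix over Z this has rank 6, with invariant factors (1,1,1,1,1,1).

Computing H_k = (kernel of ∂_k) / (image of ∂_{k+1}):

  H_1: rank ker ∂_1 − rank ∂_2 = (9 − 6) − 0 = 3, and there is no ∂_2, so H_1 ≅ Z^3.

(K is a triangulation of a wedge of 3 circles.)

H_1 = Z^3.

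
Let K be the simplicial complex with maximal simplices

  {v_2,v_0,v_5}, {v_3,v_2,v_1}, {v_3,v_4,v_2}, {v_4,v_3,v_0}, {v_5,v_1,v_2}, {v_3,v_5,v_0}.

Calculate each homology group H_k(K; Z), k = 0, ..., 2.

H_0 ≅ Z,  H_1 ≅ Z,  H_2 = 0.

Order the vertices as v_0 < v_1 < v_2 < v_3 < v_4 < v_5. Listing each simplex with vertices in this order, K has dimension 2 with simplices:

  0-simplices (6): [v_0], [v_1], [v_2], [v_3], [v_4], [v_5]
  1-simplices (12): [v_0,v_2], [v_0,v_3], [v_0,v_4], [v_0,v_5], [v_1,v_2], [v_1,v_3], [v_1,v_5], [v_2,v_3], [v_2,v_4], [v_2,v_5], [v_3,v_4], [v_3,v_5]
  2-simplices (6): [v_0,v_2,v_5], [v_0,v_3,v_4], [v_0,v_3,v_5], [v_1,v_2,v_3], [v_1,v_2,v_5], [v_2,v_3,v_4]

Hence C_0 ≅ Z^6, C_1 ≅ Z^12, C_2 ≅ Z^6.

Boundary ∂_1: C_1 → C_0 sends each edge [p,q] (with p < q) to q − p.
The resulting 6×12 matrix has rank 5, and its Smith normal form has invariant factors (1,1,1,1,1).

∂_2: C_2 → C_1 maps a triangle to the signed sum of its edges. For instance
  ∂[v_1,v_2,v_5] = [v_2,v_5] − [v_1,v_5] + [v_1,v_2],
  ∂[v_0,v_2,v_5] = [v_2,v_5] − [v_0,v_5] + [v_0,v_2].
As a 12×6 matrix over Z this has rank 6, with invariant factors (1,1,1,1,1,1).

Computing H_k = (kernel of ∂_k) / (image of ∂_{k+1}):

  H_0: rank C_0 − rank ∂_1 = 6 − 5 = 1, and the invariant factors of ∂_1 are all 1, so H_0 = Z.
  H_1: rank ker ∂_1 − rank ∂_2 = (12 − 5) − 6 = 1, and the invariant factors of ∂_2 are all 1, so H_1 = Z.
  H_2: rank ker ∂_2 − rank ∂_3 = (6 − 6) − 0 = 0, and there is no ∂_3, so H_2 = 0.

(K is a triangulation of the cylinder S^1 x I.)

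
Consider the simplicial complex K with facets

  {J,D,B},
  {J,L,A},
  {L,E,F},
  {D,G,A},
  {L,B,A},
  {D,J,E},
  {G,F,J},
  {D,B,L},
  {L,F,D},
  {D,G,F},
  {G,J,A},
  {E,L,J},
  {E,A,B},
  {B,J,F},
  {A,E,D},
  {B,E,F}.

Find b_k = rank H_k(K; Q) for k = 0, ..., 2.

b_0 = 1, b_1 = 2, b_2 = 1.

Take the total order A < B < D < E < F < G < J < L on the vertex set. Then K (dimension 2) consists of the simplices:

  0-simplices (8): A, B, D, E, F, G, J, L
  1-simplices (24): AB, AD, AE, AG, AJ, AL, BD, BE, BF, BJ, BL, DE, DF, DG, DJ, DL, EF, EJ, EL, FG, FJ, FL, GJ, JL
  2-simplices (16): ABE, ABL, ADE, ADG, AGJ, AJL, BDJ, BDL, BEF, BFJ, DEJ, DFG, DFL, EFL, EJL, FGJ

Hence C_0 ≅ Z^8, C_1 ≅ Z^24, C_2 ≅ Z^16.

∂_1: C_1 → C_0 sends each edge [p,q] (with p < q) to q − p. For instance
  ∂DF = F − D.
The 8×24 boundary matrix has rank 7 and Smith normal form diag(1,1,1,1,1,1,1).

Boundary ∂_2: C_2 → C_1 acts by ∂[p,q,r] = [q,r] − [p,r] + [p,q]. For instance
  ∂BDL = DL − BL + BD,
  ∂ADG = DG − AG + AD.
As a 24×16 matrix over Z this has rank 15, with invariant factors (1,1,1,1,1,1,1,1,1,1,1,1,1,1,1).

Computing H_k = (kernel of ∂_k) / (image of ∂_{k+1}):

  H_0: rank C_0 − rank ∂_1 = 8 − 7 = 1, and the invariant factors of ∂_1 are all 1, so H_0 ≅ Z.
  H_1: rank ker ∂_1 − rank ∂_2 = (24 − 7) − 15 = 2, and the invariant factors of ∂_2 are all 1, so H_1 ≅ Z^2.
  H_2: rank ker ∂_2 − rank ∂_3 = (16 − 15) − 0 = 1, and there is no ∂_3, so H_2 ≅ Z.

Hence the Betti numbers are b_0 = 1, b_1 = 2, b_2 = 1.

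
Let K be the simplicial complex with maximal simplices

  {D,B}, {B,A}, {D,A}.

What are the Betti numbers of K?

b_0 = 1, b_1 = 1.

Fix the vertex order A < B < D and write every simplex with vertices in increasing order. Then dim K = 1 and the simplices of K are:

  0-simplices (3): A, B, D
  1-simplices (3): AB, AD, BD

giving chain groups C_0 ≅ Z^3, C_1 ≅ Z^3.

Boundary ∂_1: C_1 → C_0 is given by ∂[p,q] = [q] − [p]. For instance
  ∂BD = D − B.
As a 3×3 matrix over Z this has rank 2, with invariant factors (1,1).

From H_k ≅ ker(∂_k) / im(∂_{k+1}) we obtain:

  H_0: rank C_0 − rank ∂_1 = 3 − 2 = 1, and the invariant factors of ∂_1 are all 1, so H_0 ≅ Z.
  H_1: rank ker ∂_1 − rank ∂_2 = (3 − 2) − 0 = 1, and there is no ∂_2, so H_1 ≅ Z.

Hence the Betti numbers are b_0 = 1, b_1 = 1.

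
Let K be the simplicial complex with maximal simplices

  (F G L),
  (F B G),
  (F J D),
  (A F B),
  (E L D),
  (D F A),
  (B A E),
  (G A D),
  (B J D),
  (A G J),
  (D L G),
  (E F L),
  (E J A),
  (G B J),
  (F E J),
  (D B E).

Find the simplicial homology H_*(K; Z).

H_0 ≅ Z,  H_1 ≅ Z^2,  H_2 ≅ Z.

Fix the vertex order A < B < D < E < F < G < J < L and write every simplex with vertices in increasing order. Then dim K = 2 and the simplices of K are:

  0-simplices (8): A, B, D, E, F, G, J, L
  1-simplices (24): AB, AD, AE, AF, AG, AJ, BD, BE, BF, BG, BJ, DE, DF, DG, DJ, DL, EF, EJ, EL, FG, FJ, FL, GJ, GL
  2-simplices (16): ABE, ABF, ADF, ADG, AEJ, AGJ, BDE, BDJ, BFG, BGJ, DEL, DFJ, DGL, EFJ, EFL, FGL

giving chain groups C_0 ≅ Z^8, C_1 ≅ Z^24, C_2 ≅ Z^16.

∂_1: C_1 → C_0 is given by ∂[p,q] = [q] − [p]. For instance
  ∂DF = F − D.
The resulting 8×24 matrix has rank 7, and its Smith normal form has invariant factors (1,1,1,1,1,1,1).

Boundary ∂_2: C_2 → C_1 acts by ∂[p,q,r] = [q,r] − [p,r] + [p,q]. For instance
  ∂FGL = GL − FL + FG,
  ∂BDE = DE − BE + BD.
The 24×16 boundary matrix has rank 15 and Smith normal form diag(1,1,1,1,1,1,1,1,1,1,1,1,1,1,1).

Reading off H_k = ker ∂_k / im ∂_{k+1}:

  H_0: rank C_0 − rank ∂_1 = 8 − 7 = 1, and the invariant factors of ∂_1 are all 1, so H_0 = Z.
  H_1: rank ker ∂_1 − rank ∂_2 = (24 − 7) − 15 = 2, and the invariant factors of ∂_2 are all 1, so H_1 = Z^2.
  H_2: rank ker ∂_2 − rank ∂_3 = (16 − 15) − 0 = 1, and there is no ∂_3, so H_2 = Z.

As a check, the Euler characteristic is 8 − 24 + 16 = 0, which agrees with 1 − 2 + 1 = 0.
(K is a triangulation of the torus T^2.)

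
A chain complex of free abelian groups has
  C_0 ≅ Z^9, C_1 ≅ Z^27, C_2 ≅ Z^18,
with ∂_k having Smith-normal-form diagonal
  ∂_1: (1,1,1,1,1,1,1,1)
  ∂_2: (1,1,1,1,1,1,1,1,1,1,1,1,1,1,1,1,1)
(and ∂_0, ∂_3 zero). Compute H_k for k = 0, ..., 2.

H_0 = Z,  H_1 = Z^2,  H_2 = Z.

H_0: b_0 = 9 − 0 − 8 = 1; torsion from ∂_1 factors > 1: none. So H_0 = Z.
H_1: b_1 = 27 − 8 − 17 = 2; torsion from ∂_2 factors > 1: none. So H_1 = Z^2.
H_2: b_2 = 18 − 17 − 0 = 1; torsion from ∂_3 factors > 1: none. So H_2 = Z.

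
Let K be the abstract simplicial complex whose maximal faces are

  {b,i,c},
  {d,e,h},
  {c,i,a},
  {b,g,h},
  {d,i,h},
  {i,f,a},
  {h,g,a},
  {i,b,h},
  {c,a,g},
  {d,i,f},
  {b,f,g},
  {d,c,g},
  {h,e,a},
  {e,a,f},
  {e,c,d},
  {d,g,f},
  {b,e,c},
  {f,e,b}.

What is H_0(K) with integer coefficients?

H_0 = Z.

We work with the vertex ordering a < b < c < d < e < f < g < h < i. The simplices of K, each written with vertices in increasing order, are:

  0-simplices (9): a, b, c, d, e, f, g, h, i
  1-simplices (27): ac, ae, af, ag, ah, ai, bc, be, bf, bg, bh, bi, cd, ce, cg, ci, de, df, dg, dh, di, ef, eh, fg, fi, gh, hi
  2-simplices (18): acg, aci, aef, aeh, afi, agh, bce, bci, bef, bfg, bgh, bhi, cde, cdg, deh, dfg, dfi, dhi

Hence C_0 ≅ Z^9, C_1 ≅ Z^27, C_2 ≅ Z^18.

The boundary map ∂_1: C_1 → C_0 is given by ∂[p,q] = [q] − [p].
This gives a 9×27 integer matrix of rank 8; reducing to Smith normal form yields diagonal entries (1,1,1,1,1,1,1,1).

The boundary map ∂_2: C_2 → C_1 maps a triangle to the signed sum of its edges. For instance
  ∂bgh = gh − bh + bg,
  ∂dhi = hi − di + dh.
As a 27×18 matrix over Z this has rank 17, with invariant factors (1,1,1,1,1,1,1,1,1,1,1,1,1,1,1,1,1).

Computing H_k = (kernel of ∂_k) / (image of ∂_{k+1}):

  H_0: rank C_0 − rank ∂_1 = 9 − 8 = 1, and the invariant factors of ∂_1 are all 1, so H_0 = Z.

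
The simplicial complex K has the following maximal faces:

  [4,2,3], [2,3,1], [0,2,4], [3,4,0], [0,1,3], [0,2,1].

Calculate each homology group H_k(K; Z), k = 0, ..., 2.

H_0 ≅ Z,  H_1 = 0,  H_2 ≅ Z.

Order the vertices as 0 < 1 < 2 < 3 < 4. Listing each simplex with vertices in this order, K has dimension 2 with simplices:

  0-simplices (5): [0], [1], [2], [3], [4]
  1-simplices (9): [0,1], [0,2], [0,3], [0,4], [1,2], [1,3], [2,3], [2,4], [3,4]
  2-simplices (6): [0,1,2], [0,1,3], [0,2,4], [0,3,4], [1,2,3], [2,3,4]

giving chain groups C_0 ≅ Z^5, C_1 ≅ Z^9, C_2 ≅ Z^6.

The boundary map ∂_1: C_1 → C_0 is given by ∂[p,q] = [q] − [p]. For instance
  ∂[3,4] = [4] − [3].
As a 5×9 matrix over Z this has rank 4, with invariant factors (1,1,1,1).

The boundary map ∂_2: C_2 → C_1 sends each 2-simplex [p,q,r] to [q,r] − [p,r] + [p,q]. For instance
  ∂[0,3,4] = [3,4] − [0,4] + [0,3],
  ∂[0,1,2] = [1,2] − [0,2] + [0,1].
This gives a 9×6 integer matrix of rank 5; reducing to Smith normal form yields diagonal entries (1,1,1,1,1).

Now H_k = ker ∂_k / im ∂_{k+1}, so:

  H_0: rank C_0 − rank ∂_1 = 5 − 4 = 1, and the invariant factors of ∂_1 are all 1, so H_0 = Z.
  H_1: rank ker ∂_1 − rank ∂_2 = (9 − 4) − 5 = 0, and the invariant factors of ∂_2 are all 1, so H_1 = 0.
  H_2: rank ker ∂_2 − rank ∂_3 = (6 − 5) − 0 = 1, and there is no ∂_3, so H_2 = Z.

As a check, the Euler characteristic is 5 − 9 + 6 = 2, which agrees with 1 − 0 + 1 = 2.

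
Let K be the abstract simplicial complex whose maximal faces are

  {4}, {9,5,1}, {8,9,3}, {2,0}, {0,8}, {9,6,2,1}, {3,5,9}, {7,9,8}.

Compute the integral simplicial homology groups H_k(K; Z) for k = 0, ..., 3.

H_0 = Z^2,  H_1 = Z,  H_2 = 0,  H_3 = 0.

Order the vertices as 0 < 1 < 2 < 3 < 4 < 5 < 6 < 7 < 8 < 9. Listing each simplex with vertices in this order, K has dimension 3 with simplices:

  0-simplices (10): [0], [1], [2], [3], [4], [5], [6], [7], [8], [9]
  1-simplices (16): [0,2], [0,8], [1,2], [1,5], [1,6], [1,9], [2,6], [2,9], [3,5], [3,8], [3,9], [5,9], [6,9], [7,8], [7,9], [8,9]
  2-simplices (8): [1,2,6], [1,2,9], [1,5,9], [1,6,9], [2,6,9], [3,5,9], [3,8,9], [7,8,9]
  3-simplices (1): [1,2,6,9]

giving chain groups C_0 ≅ Z^10, C_1 ≅ Z^16, C_2 ≅ Z^8, C_3 ≅ Z^1.

∂_1: C_1 → C_0 maps an edge to its endpoints' difference, ∂[p,q] = q − p. For instance
  ∂[0,2] = [2] − [0].
As a 10×16 matrix over Z this has rank 8, with invariant factors (1,1,1,1,1,1,1,1).

The boundary map ∂_2: C_2 → C_1 maps a triangle to the signed sum of its edges. For instance
  ∂[1,2,6] = [2,6] − [1,6] + [1,2],
  ∂[1,2,9] = [2,9] − [1,9] + [1,2].
As a 16×8 matrix over Z this has rank 7, with invariant factors (1,1,1,1,1,1,1).

The boundary map ∂_3: C_3 → C_2 sends each 3-simplex σ to the alternating sum Σ_i (−1)^i (σ with its i-th vertex removed). For instance
  ∂[1,2,6,9] = [2,6,9] − [1,6,9] + [1,2,9] − [1,2,6].
The resulting 8×1 matrix has rank 1, and its Smith normal form has invariant factors (1).

Reading off H_k = ker ∂_k / im ∂_{k+1}:

  H_0: rank C_0 − rank ∂_1 = 10 − 8 = 2, and the invariant factors of ∂_1 are all 1, so H_0 = Z^2.
  H_1: rank ker ∂_1 − rank ∂_2 = (16 − 8) − 7 = 1, and the invariant factors of ∂_2 are all 1, so H_1 = Z.
  H_2: rank ker ∂_2 − rank ∂_3 = (8 − 7) − 1 = 0, and the invariant factors of ∂_3 are all 1, so H_2 = 0.
  H_3: rank ker ∂_3 − rank ∂_4 = (1 − 1) − 0 = 0, and there is no ∂_4, so H_3 = 0.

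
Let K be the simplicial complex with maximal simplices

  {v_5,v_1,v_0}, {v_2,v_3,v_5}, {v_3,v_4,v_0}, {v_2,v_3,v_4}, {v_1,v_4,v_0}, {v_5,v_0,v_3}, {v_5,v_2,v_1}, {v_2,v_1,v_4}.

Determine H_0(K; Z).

H_0 ≅ Z.

Take the total order v_0 < v_1 < v_2 < v_3 < v_4 < v_5 on the vertex set. Then K (dimension 2) consists of the simplices:

  0-simplices (6): [v_0], [v_1], [v_2], [v_3], [v_4], [v_5]
  1-simplices (12): [v_0,v_1], [v_0,v_3], [v_0,v_4], [v_0,v_5], [v_1,v_2], [v_1,v_4], [v_1,v_5], [v_2,v_3], [v_2,v_4], [v_2,v_5], [v_3,v_4], [v_3,v_5]
  2-simplices (8): [v_0,v_1,v_4], [v_0,v_1,v_5], [v_0,v_3,v_4], [v_0,v_3,v_5], [v_1,v_2,v_4], [v_1,v_2,v_5], [v_2,v_3,v_4], [v_2,v_3,v_5]

giving chain groups C_0 ≅ Z^6, C_1 ≅ Z^12, C_2 ≅ Z^8.

Boundary ∂_1: C_1 → C_0 maps an edge to its endpoints' difference, ∂[p,q] = q − p. For instance
  ∂[v_2,v_4] = [v_4] − [v_2].
The resulting 6×12 matrix has rank 5, and its Smith normal form has invariant factors (1,1,1,1,1).

Boundary ∂_2: C_2 → C_1 sends each 2-simplex [p,q,r] to [q,r] − [p,r] + [p,q]. For instance
  ∂[v_1,v_2,v_5] = [v_2,v_5] − [v_1,v_5] + [v_1,v_2],
  ∂[v_0,v_1,v_5] = [v_1,v_5] − [v_0,v_5] + [v_0,v_1].
The 12×8 boundary matrix has rank 7 and Smith normal form diag(1,1,1,1,1,1,1).

From H_k ≅ ker(∂_k) / im(∂_{k+1}) we obtain:

  H_0: rank C_0 − rank ∂_1 = 6 − 5 = 1, and the invariant factors of ∂_1 are all 1, so H_0 ≅ Z.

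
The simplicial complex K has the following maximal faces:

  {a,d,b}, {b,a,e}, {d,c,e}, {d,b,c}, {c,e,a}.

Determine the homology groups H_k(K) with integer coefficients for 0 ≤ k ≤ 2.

We work with the vertex ordering a < b < c < d < e. The simplices of K, each written with vertices in increasing order, are:

  0-simplices (5): a, b, c, d, e
  1-simplices (10): ab, ac, ad, ae, bc, bd, be, cd, ce, de
  2-simplices (5): abd, abe, ace, bcd, cde

so the chain groups are C_0 ≅ Z^5, C_1 ≅ Z^10, C_2 ≅ Z^5.

The boundary map ∂_1: C_1 → C_0 is given by ∂[p,q] = [q] − [p]. For instance
  ∂be = e − b.
The resulting 5×10 matrix has rank 4, and its Smith normal form has invariant factors (1,1,1,1).

The boundary map ∂_2: C_2 → C_1 maps a triangle to the signed sum of its edges. For instance
  ∂cde = de − ce + cd,
  ∂ace = ce − ae + ac.
The resulting 10×5 matrix has rank 5, and its Smith normal form has invariant factors (1,1,1,1,1).

From H_k ≅ ker(∂_k) / im(∂_{k+1}) we obtain:

  H_0: rank C_0 − rank ∂_1 = 5 − 4 = 1, and the invariant factors of ∂_1 are all 1, so H_0 ≅ Z.
  H_1: rank ker ∂_1 − rank ∂_2 = (10 − 4) − 5 = 1, and the invariant factors of ∂_2 are all 1, so H_1 ≅ Z.
  H_2: rank ker ∂_2 − rank ∂_3 = (5 − 5) − 0 = 0, and there is no ∂_3, so H_2 ≅ 0.

H_0 ≅ Z,  H_1 ≅ Z,  H_2 = 0.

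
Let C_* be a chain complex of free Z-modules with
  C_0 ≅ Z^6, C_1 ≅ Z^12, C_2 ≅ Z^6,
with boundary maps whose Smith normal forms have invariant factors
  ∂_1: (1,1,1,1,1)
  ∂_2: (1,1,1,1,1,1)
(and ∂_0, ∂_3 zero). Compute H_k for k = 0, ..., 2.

H_0 = Z,  H_1 = Z,  H_2 = 0.

H_0: b_0 = 6 − 0 − 5 = 1; torsion from ∂_1 factors > 1: none. So H_0 = Z.
H_1: b_1 = 12 − 5 − 6 = 1; torsion from ∂_2 factors > 1: none. So H_1 = Z.
H_2: b_2 = 6 − 6 − 0 = 0; torsion from ∂_3 factors > 1: none. So H_2 = 0.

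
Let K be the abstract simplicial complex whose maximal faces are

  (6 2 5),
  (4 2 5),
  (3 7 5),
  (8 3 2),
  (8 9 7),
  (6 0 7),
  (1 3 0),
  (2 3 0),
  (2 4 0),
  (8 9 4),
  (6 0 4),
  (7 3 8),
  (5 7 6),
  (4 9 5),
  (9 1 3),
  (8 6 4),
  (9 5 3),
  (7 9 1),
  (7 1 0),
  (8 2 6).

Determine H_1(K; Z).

H_1 = Z × Z/2.

Take the total order 0 < 1 < 2 < 3 < 4 < 5 < 6 < 7 < 8 < 9 on the vertex set. Then K (dimension 2) consists of the simplices:

  0-simplices (10): [0], [1], [2], [3], [4], [5], [6], [7], [8], [9]
  1-simplices (30): (30 of them)
  2-simplices (20): (20 of them)

so the chain groups are C_0 ≅ Z^10, C_1 ≅ Z^30, C_2 ≅ Z^20.

The boundary map ∂_1: C_1 → C_0 is given by ∂[p,q] = [q] − [p]. For instance
  ∂[4,8] = [8] − [4].
This gives a 10×30 integer matrix of rank 9; reducing to Smith normal form yields diagonal entries (1,1,1,1,1,1,1,1,1).

∂_2: C_2 → C_1 sends each 2-simplex [p,q,r] to [q,r] − [p,r] + [p,q]. For instance
  ∂[3,7,8] = [7,8] − [3,8] + [3,7],
  ∂[0,2,3] = [2,3] − [0,3] + [0,2].
This gives a 30×20 integer matrix of rank 20; reducing to Smith normal form yields diagonal entries (1,1,1,1,1,1,1,1,1,1,1,1,1,1,1,1,1,1,1,2).

Reading off H_k = ker ∂_k / im ∂_{k+1}:

  H_1: rank ker ∂_1 − rank ∂_2 = (30 − 9) − 20 = 1, and ∂_2 has invariant factor 2 > 1, so H_1 = Z × Z/2.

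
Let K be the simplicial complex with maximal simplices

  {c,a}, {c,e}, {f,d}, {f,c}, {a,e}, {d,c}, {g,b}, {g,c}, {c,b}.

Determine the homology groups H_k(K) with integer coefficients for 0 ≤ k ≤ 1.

H_0 = Z,  H_1 = Z^3.

Fix the vertex order a < b < c < d < e < f < g and write every simplex with vertices in increasing order. Then dim K = 1 and the simplices of K are:

  0-simplices (7): a, b, c, d, e, f, g
  1-simplices (9): ac, ae, bc, bg, cd, ce, cf, cg, df

so the chain groups are C_0 ≅ Z^7, C_1 ≅ Z^9.

Boundary ∂_1: C_1 → C_0 maps an edge to its endpoints' difference, ∂[p,q] = q − p. For instance
  ∂cg = g − c.
This gives a 7×9 integer matrix of rank 6; reducing to Smith normal form yields diagonal entries (1,1,1,1,1,1).

Reading off H_k = ker ∂_k / im ∂_{k+1}:

  H_0: rank C_0 − rank ∂_1 = 7 − 6 = 1, and the invariant factors of ∂_1 are all 1, so H_0 = Z.
  H_1: rank ker ∂_1 − rank ∂_2 = (9 − 6) − 0 = 3, and there is no ∂_2, so H_1 = Z^3.

As a check, the Euler characteristic is 7 − 9 = -2, which agrees with 1 − 3 = -2.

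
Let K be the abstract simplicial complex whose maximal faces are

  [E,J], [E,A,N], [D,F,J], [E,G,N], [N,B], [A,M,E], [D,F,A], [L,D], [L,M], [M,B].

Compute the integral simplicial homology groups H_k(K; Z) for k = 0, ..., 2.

Order the vertices as A < B < D < E < F < G < J < L < M < N. Listing each simplex with vertices in this order, K has dimension 2 with simplices:

  0-simplices (10): A, B, D, E, F, G, J, L, M, N
  1-simplices (17): AD, AE, AF, AM, AN, BM, BN, DF, DJ, DL, EG, EJ, EM, EN, FJ, GN, LM
  2-simplices (5): ADF, AEM, AEN, DFJ, EGN

so the chain groups are C_0 ≅ Z^10, C_1 ≅ Z^17, C_2 ≅ Z^5.

The boundary map ∂_1: C_1 → C_0 is given by ∂[p,q] = [q] − [p]. For instance
  ∂DF = F − D.
As a 10×17 matrix over Z this has rank 9, with invariant factors (1,1,1,1,1,1,1,1,1).

∂_2: C_2 → C_1 sends each 2-simplex [p,q,r] to [q,r] − [p,r] + [p,q]. For instance
  ∂ADF = DF − AF + AD,
  ∂AEM = EM − AM + AE.
This gives a 17×5 integer matrix of rank 5; reducing to Smith normal form yields diagonal entries (1,1,1,1,1).

From H_k ≅ ker(∂_k) / im(∂_{k+1}) we obtain:

  H_0: rank C_0 − rank ∂_1 = 10 − 9 = 1, and the invariant factors of ∂_1 are all 1, so H_0 = Z.
  H_1: rank ker ∂_1 − rank ∂_2 = (17 − 9) − 5 = 3, and the invariant factors of ∂_2 are all 1, so H_1 = Z^3.
  H_2: rank ker ∂_2 − rank ∂_3 = (5 − 5) − 0 = 0, and there is no ∂_3, so H_2 = 0.

H_0 = Z,  H_1 = Z^3,  H_2 = 0.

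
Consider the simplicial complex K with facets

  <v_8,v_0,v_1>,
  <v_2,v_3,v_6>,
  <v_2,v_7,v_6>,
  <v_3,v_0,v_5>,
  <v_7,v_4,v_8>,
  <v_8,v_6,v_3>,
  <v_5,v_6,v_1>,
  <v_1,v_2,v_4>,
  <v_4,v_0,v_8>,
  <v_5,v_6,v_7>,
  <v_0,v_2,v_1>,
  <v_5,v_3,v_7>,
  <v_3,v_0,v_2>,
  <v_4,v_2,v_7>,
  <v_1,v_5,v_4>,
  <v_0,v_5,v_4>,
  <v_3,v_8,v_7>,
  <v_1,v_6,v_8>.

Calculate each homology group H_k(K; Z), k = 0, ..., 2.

K has 9 vertices, 27 edges, 18 triangles.
rank ∂_0 = 0, rank ∂_1 = 8 ⇒ b_0 = 9 − 0 − 8 = 1; all invariant factors of ∂_1 are 1 so no torsion. So H_0 ≅ Z.
rank ∂_1 = 8, rank ∂_2 = 18 ⇒ b_1 = 27 − 8 − 18 = 1; ∂_2 has invariant factor(s) [2] giving torsion. So H_1 ≅ Z ⊕ Z/2Z.
rank ∂_2 = 18, rank ∂_3 = 0 ⇒ b_2 = 18 − 18 − 0 = 0. So H_2 ≅ 0.

H_0 ≅ Z,  H_1 ≅ Z ⊕ Z/2Z,  H_2 = 0.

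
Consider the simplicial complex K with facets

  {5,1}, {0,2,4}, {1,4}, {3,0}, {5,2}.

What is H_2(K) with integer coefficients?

H_2 ≅ 0.

K has 6 vertices, 7 edges, 1 triangle.
rank ∂_2 = 1, rank ∂_3 = 0 ⇒ b_2 = 1 − 1 − 0 = 0. So H_2 ≅ 0.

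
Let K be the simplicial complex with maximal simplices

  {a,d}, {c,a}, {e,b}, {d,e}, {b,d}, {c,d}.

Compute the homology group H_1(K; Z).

H_1 = Z^2.

Fix the vertex order a < b < c < d < e and write every simplex with vertices in increasing order. Then dim K = 1 and the simplices of K are:

  0-simplices (5): a, b, c, d, e
  1-simplices (6): ac, ad, bd, be, cd, de

so the chain groups are C_0 ≅ Z^5, C_1 ≅ Z^6.

Boundary ∂_1: C_1 → C_0 is given by ∂[p,q] = [q] − [p].
As a 5×6 matrix over Z this has rank 4, with invariant factors (1,1,1,1).

Now H_k = ker ∂_k / im ∂_{k+1}, so:

  H_1: rank ker ∂_1 − rank ∂_2 = (6 − 4) − 0 = 2, and there is no ∂_2, so H_1 = Z^2.

(K is a triangulation of a wedge of 2 circles.)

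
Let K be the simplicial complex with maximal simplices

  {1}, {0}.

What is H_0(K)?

H_0 ≅ Z^2.

K has 2 vertices.
rank ∂_0 = 0, rank ∂_1 = 0 ⇒ b_0 = 2 − 0 − 0 = 2. So H_0 = Z^2.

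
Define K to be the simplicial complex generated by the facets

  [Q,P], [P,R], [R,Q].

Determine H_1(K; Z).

H_1 = Z.

K has 3 vertices, 3 edges.
rank ∂_1 = 2, rank ∂_2 = 0 ⇒ b_1 = 3 − 2 − 0 = 1. So H_1 ≅ Z.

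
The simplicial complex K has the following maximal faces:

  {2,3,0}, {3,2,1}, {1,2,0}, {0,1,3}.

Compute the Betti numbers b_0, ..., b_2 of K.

b_0 = 1, b_1 = 0, b_2 = 1.

Fix the vertex order 0 < 1 < 2 < 3 and write every simplex with vertices in increasing order. Then dim K = 2 and the simplices of K are:

  0-simplices (4): [0], [1], [2], [3]
  1-simplices (6): [0,1], [0,2], [0,3], [1,2], [1,3], [2,3]
  2-simplices (4): [0,1,2], [0,1,3], [0,2,3], [1,2,3]

Hence C_0 ≅ Z^4, C_1 ≅ Z^6, C_2 ≅ Z^4.

∂_1: C_1 → C_0 sends each edge [p,q] (with p < q) to q − p. For instance
  ∂[0,2] = [2] − [0].
The 4×6 boundary matrix has rank 3 and Smith normal form diag(1,1,1).

Boundary ∂_2: C_2 → C_1 acts by ∂[p,q,r] = [q,r] − [p,r] + [p,q]. For instance
  ∂[0,1,3] = [1,3] − [0,3] + [0,1],
  ∂[1,2,3] = [2,3] − [1,3] + [1,2].
The 6×4 boundary matrix has rank 3 and Smith normal form diag(1,1,1).

Reading off H_k = ker ∂_k / im ∂_{k+1}:

  H_0: rank C_0 − rank ∂_1 = 4 − 3 = 1, and the invariant factors of ∂_1 are all 1, so H_0 = Z.
  H_1: rank ker ∂_1 − rank ∂_2 = (6 − 3) − 3 = 0, and the invariant factors of ∂_2 are all 1, so H_1 = 0.
  H_2: rank ker ∂_2 − rank ∂_3 = (4 − 3) − 0 = 1, and there is no ∂_3, so H_2 = Z.

(K is a triangulation of the 2-sphere S^2.)

Hence the Betti numbers are b_0 = 1, b_1 = 0, b_2 = 1.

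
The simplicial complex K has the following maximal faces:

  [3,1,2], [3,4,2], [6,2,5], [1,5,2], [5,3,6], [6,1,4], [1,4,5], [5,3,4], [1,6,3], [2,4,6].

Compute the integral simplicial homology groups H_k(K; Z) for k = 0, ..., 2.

H_0 ≅ Z,  H_1 ≅ Z/2Z,  H_2 = 0.

We work with the vertex ordering 1 < 2 < 3 < 4 < 5 < 6. The simplices of K, each written with vertices in increasing order, are:

  0-simplices (6): [1], [2], [3], [4], [5], [6]
  1-simplices (15): [1,2], [1,3], [1,4], [1,5], [1,6], [2,3], [2,4], [2,5], [2,6], [3,4], [3,5], [3,6], [4,5], [4,6], [5,6]
  2-simplices (10): [1,2,3], [1,2,5], [1,3,6], [1,4,5], [1,4,6], [2,3,4], [2,4,6], [2,5,6], [3,4,5], [3,5,6]

giving chain groups C_0 ≅ Z^6, C_1 ≅ Z^15, C_2 ≅ Z^10.

∂_1: C_1 → C_0 is given by ∂[p,q] = [q] − [p]. For instance
  ∂[5,6] = [6] − [5].
This gives a 6×15 integer matrix of rank 5; reducing to Smith normal form yields diagonal entries (1,1,1,1,1).

The boundary map ∂_2: C_2 → C_1 sends each 2-simplex [p,q,r] to [q,r] − [p,r] + [p,q]. For instance
  ∂[2,3,4] = [3,4] − [2,4] + [2,3],
  ∂[2,5,6] = [5,6] − [2,6] + [2,5].
This gives a 15×10 integer matrix of rank 10; reducing to Smith normal form yields diagonal entries (1,1,1,1,1,1,1,1,1,2).

Reading off H_k = ker ∂_k / im ∂_{k+1}:

  H_0: rank C_0 − rank ∂_1 = 6 − 5 = 1, and the invariant factors of ∂_1 are all 1, so H_0 ≅ Z.
  H_1: rank ker ∂_1 − rank ∂_2 = (15 − 5) − 10 = 0, and ∂_2 has invariant factor 2 > 1, so H_1 ≅ Z/2Z.
  H_2: rank ker ∂_2 − rank ∂_3 = (10 − 10) − 0 = 0, and there is no ∂_3, so H_2 ≅ 0.

As a check, the Euler characteristic is 6 − 15 + 10 = 1, which agrees with 1 − 0 + 0 = 1.
(K is a triangulation of the real projective plane RP^2.)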